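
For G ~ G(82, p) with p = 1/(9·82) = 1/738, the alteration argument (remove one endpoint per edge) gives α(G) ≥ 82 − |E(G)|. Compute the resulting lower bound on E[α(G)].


E[|E(G)|] = C(82, 2)·p = 3321 · (1/738) = 9/2.
E[α(G)] ≥ n − E[|E(G)|] = 82 − 9/2 = 155/2.
Numerically: ≈ 77.500.
(This is only a lower bound; the true E[α(G)] may be larger.)

E[α(G)] ≥ 155/2 ≈ 77.500.


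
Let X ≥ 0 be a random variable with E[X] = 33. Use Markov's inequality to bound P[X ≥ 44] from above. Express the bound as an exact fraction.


μ = E[X] = 33, a = 44.
Markov: P[X ≥ 44] ≤ μ/a = (33)/44 = 3/4.
Numerically: ≈ 0.75000.
(Since a = 44 > μ = 33.00000, the bound 3/4 is < 1 and informative.)

P[X ≥ 44] ≤ 3/4 ≈ 0.75000.


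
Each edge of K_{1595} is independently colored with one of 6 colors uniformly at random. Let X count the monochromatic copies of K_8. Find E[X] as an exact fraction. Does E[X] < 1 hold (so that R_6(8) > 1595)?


E[X] = C(1595, 8) · 6^{1 − 28} = 1020772636343363633895 · 6^{−27} = 1020772636343363633895/1023490369077469249536.
As a reduced fraction: E[X] = 113419181815929292655/113721152119718805504 ≈ 0.9973.
Is E[X] < 1? YES.
Since E[X] < 1, there exists a 6-coloring of K_{1595} with no monochromatic K_8; hence R_6(8) > 1595.

E[X] = 113419181815929292655/113721152119718805504 ≈ 0.9973; E[X] < 1, so R_6(8) > 1595.


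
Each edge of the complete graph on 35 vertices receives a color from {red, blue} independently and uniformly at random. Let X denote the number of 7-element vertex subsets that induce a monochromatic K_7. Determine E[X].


Let X = Σ_S X_S over the C(35, 7) = 6724520 subsets S of size 7, where X_S = 1 if the K_7 on S is monochromatic.
For a fixed S, the K_7 on S has C(7, 2) = 21 edges. P[all 21 edges red] = (1/2)^21, and likewise for blue, so P[monochromatic] = 2·(1/2)^21 = 2^{1 − 21} = 1/1048576.
By linearity: E[X] = C(35, 7) · 2^{1 − 21} = 6724520 · 1/1048576 = 840565/131072.
Numerically: E[X] ≈ 6.41300.

E[X] = C(35,7)·2^(1−C(7,2)) = 840565/131072 ≈ 6.41300.


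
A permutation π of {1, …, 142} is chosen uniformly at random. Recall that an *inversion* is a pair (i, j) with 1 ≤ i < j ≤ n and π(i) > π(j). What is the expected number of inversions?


Write X = Σ X_I over the C(142, 2) = 10011 pairs i < j, with X_I the indicator of one inversion.
There are 10011 indicators.
For each fixed pair i < j, the values π(i) and π(j) are two distinct elements of {1, …, 142} in uniformly random order; by symmetry P[π(i) > π(j)] = 1/2.
By linearity: E[X] = 10011 · (1/2) = C(142, 2) · (1/2) = 10011/2 = 10011/2 ≈ 5005.500000.

E[X] = 10011/2 = 5005.500000.


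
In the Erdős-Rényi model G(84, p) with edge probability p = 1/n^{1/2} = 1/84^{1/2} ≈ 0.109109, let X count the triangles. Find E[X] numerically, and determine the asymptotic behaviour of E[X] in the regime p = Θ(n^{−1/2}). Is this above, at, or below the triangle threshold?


Number of potential triangles: C(84, 3) = 95284.
Each occurs with probability p³ ≈ (0.109109)³ ≈ 1.29891601e-03.
By linearity: E[X] = C(84, 3)·p³ ≈ 95284 · 1.29891601e-03 ≈ 123.765913.
Since α = 1/2 < 1, p = c/n^{1/2} ≫ 1/n is above the triangle threshold p ~ 1/n. Asymptotically E[X] ~ (c³/6)·n^{3(1−α)} = (1³/6)·n^{1.5} → ∞; triangles are abundant w.h.p.

E[X] ≈ 123.765913; in regime p = Θ(1/n^{1/2}) E[X] diverges (above the triangle threshold p ~ 1/n).


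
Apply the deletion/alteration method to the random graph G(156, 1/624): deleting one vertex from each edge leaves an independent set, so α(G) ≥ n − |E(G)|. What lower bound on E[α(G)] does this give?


E[|E(G)|] = C(156, 2)·p = 12090 · (1/624) = 155/8.
E[α(G)] ≥ n − E[|E(G)|] = 156 − 155/8 = 1093/8.
Numerically: ≈ 136.625000.
(This is only a lower bound; the true E[α(G)] may be larger.)

E[α(G)] ≥ 1093/8 ≈ 136.625000.


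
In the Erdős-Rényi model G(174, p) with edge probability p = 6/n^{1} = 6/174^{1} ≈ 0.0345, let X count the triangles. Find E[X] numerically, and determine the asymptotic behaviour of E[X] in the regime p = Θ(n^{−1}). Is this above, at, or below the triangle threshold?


Number of potential triangles: C(174, 3) = 862924.
Each occurs with probability p³ ≈ (0.0345)³ ≈ 4.10021e-05.
By linearity: E[X] = C(174, 3)·p³ ≈ 862924 · 4.10021e-05 ≈ 35.382.
Here α = 1, so p = 6/n is exactly at the triangle threshold p ~ 1/n. Asymptotically E[X] → c³/6 = 6³/6 = 36 ≈ 36.000, a bounded constant. In this regime the triangle count is asymptotically Poisson(c³/6).

E[X] ≈ 35.382; in regime p = Θ(1/n^{1}) E[X] stays bounded (at the triangle threshold p ~ 1/n).


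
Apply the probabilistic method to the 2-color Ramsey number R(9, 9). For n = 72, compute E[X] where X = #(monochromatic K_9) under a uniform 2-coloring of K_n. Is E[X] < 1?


E[X] = C(72, 9) · 2^{1 − 36} = 85113005120 · 2^{−35} = 85113005120/34359738368.
As a reduced fraction: E[X] = 1329890705/536870912 ≈ 2.4771.
Is E[X] < 1? NO.
Since E[X] ≥ 1, the first-moment bound is inconclusive at n = 72; it does NOT by itself certify R(9, 9) > 72.

E[X] = 1329890705/536870912 ≈ 2.4771; E[X] ≥ 1; first-moment method inconclusive here.


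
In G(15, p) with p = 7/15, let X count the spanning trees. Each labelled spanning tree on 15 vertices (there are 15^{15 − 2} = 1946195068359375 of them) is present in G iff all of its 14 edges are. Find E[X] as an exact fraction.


K_15 has 15^{15 − 2} = 1946195068359375 labelled spanning trees.
For each such spanning tree H, let X_H = 1 if all 14 edges of H are present in G. Then P[X_H = 1] = p^{14} = (7/15)^{14} = 678223072849/29192926025390625.
By linearity of expectation: E[X] = Σ_H E[X_H] = 1946195068359375 · p^{14} = 1946195068359375 · 678223072849/29192926025390625 = 678223072849/15.
Numerically: E[X] ≈ 4.5215e+10.

E[X] = 1946195068359375 · (7/15)^{14} = 678223072849/15 ≈ 4.5215e+10.


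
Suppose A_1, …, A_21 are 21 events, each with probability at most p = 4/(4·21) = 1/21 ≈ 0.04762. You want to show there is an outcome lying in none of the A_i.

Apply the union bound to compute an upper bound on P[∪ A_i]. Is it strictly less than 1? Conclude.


Union bound: P[∪_{i=1}^{21} A_i] ≤ Σ_i P[A_i] ≤ 21·p = 21·(1/21) = 1.
Numerically: 1 ≈ 1.00000.
Is 1 < 1? NO.
Since the bound 1 is ≥ 1, the union bound is uninformative here; it does NOT by itself certify existence.

21·p = 1 ≈ 1.00000; existence NOT certified by the union bound.


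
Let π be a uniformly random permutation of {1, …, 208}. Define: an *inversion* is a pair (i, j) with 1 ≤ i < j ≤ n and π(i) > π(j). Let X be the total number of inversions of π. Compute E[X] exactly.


Write X = Σ X_I over the C(208, 2) = 21528 pairs i < j, with X_I the indicator of one inversion.
There are 21528 indicators.
For each fixed pair i < j, the values π(i) and π(j) are two distinct elements of {1, …, 208} in uniformly random order; by symmetry P[π(i) > π(j)] = 1/2.
By linearity: E[X] = 21528 · (1/2) = C(208, 2) · (1/2) = 21528/2 = 10764 ≈ 10764.000.

E[X] = 10764 = 10764.000.


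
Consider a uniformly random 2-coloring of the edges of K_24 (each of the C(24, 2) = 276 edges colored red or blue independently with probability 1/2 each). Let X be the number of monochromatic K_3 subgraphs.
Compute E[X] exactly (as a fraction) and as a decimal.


Let X = Σ_S X_S over the C(24, 3) = 2024 subsets S of size 3, where X_S = 1 if the K_3 on S is monochromatic.
For a fixed S, the K_3 on S has C(3, 2) = 3 edges. P[all 3 edges red] = (1/2)^3, and likewise for blue, so P[monochromatic] = 2·(1/2)^3 = 2^{1 − 3} = 1/4.
By linearity: E[X] = C(24, 3) · 2^{1 − 3} = 2024 · 1/4 = 506.
Numerically: E[X] ≈ 506.000.

E[X] = C(24,3)·2^(1−C(3,2)) = 506 ≈ 506.000.


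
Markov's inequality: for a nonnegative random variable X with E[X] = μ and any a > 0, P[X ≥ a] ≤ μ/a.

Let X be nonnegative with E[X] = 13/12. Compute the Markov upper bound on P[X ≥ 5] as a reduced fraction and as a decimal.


μ = E[X] = 13/12, a = 5.
Markov: P[X ≥ 5] ≤ μ/a = (13/12)/5 = 13/60.
Numerically: ≈ 0.2167.
(Since a = 5 > μ = 1.0833, the bound 13/60 is < 1 and informative.)

P[X ≥ 5] ≤ 13/60 ≈ 0.2167.


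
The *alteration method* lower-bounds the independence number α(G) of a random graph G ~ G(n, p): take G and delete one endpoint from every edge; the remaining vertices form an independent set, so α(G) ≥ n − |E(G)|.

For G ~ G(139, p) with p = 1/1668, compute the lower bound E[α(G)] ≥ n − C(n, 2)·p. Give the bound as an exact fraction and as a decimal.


E[|E(G)|] = C(139, 2)·p = 9591 · (1/1668) = 23/4.
E[α(G)] ≥ n − E[|E(G)|] = 139 − 23/4 = 533/4.
Numerically: ≈ 133.250.
(This is only a lower bound; the true E[α(G)] may be larger.)

E[α(G)] ≥ 533/4 ≈ 133.250.


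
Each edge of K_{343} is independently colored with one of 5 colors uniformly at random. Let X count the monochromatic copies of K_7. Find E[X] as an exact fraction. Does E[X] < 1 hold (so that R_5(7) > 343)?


E[X] = C(343, 7) · 5^{1 − 21} = 104200375748469 · 5^{−20} = 104200375748469/95367431640625.
As a reduced fraction: E[X] = 104200375748469/95367431640625 ≈ 1.093.
Is E[X] < 1? NO.
Since E[X] ≥ 1, the first-moment bound is inconclusive at n = 343; it does NOT by itself certify R_5(7) > 343.

E[X] = 104200375748469/95367431640625 ≈ 1.093; E[X] ≥ 1; first-moment method inconclusive here.


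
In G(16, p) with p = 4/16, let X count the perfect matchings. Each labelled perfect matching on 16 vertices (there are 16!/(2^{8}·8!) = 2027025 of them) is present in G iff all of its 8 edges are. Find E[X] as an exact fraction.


K_16 has 16!/(2^{8}·8!) = 2027025 labelled perfect matchings.
For each such perfect matching H, let X_H = 1 if all 8 edges of H are present in G. Then P[X_H = 1] = p^{8} = (1/4)^{8} = 1/65536.
Summing the indicators: E[X] = Σ_H E[X_H] = 2027025 · p^{8} = 2027025 · 1/65536 = 2027025/65536.
Numerically: E[X] ≈ 30.93.

E[X] = 2027025 · (1/4)^{8} = 2027025/65536 ≈ 30.93.


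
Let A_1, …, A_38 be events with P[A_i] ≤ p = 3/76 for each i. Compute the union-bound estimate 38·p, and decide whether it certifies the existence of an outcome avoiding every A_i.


Union bound: P[∪_{i=1}^{38} A_i] ≤ Σ_i P[A_i] ≤ 38·p = 38·(3/76) = 3/2.
Numerically: 3/2 ≈ 1.50000.
Is 3/2 < 1? NO.
Since the bound 3/2 is ≥ 1, the union bound is uninformative here; it does NOT by itself certify existence.

38·p = 3/2 ≈ 1.50000; existence NOT certified by the union bound.


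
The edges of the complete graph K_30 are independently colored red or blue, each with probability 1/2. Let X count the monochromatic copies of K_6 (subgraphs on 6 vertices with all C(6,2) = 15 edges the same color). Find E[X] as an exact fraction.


Let X = Σ_S X_S over the C(30, 6) = 593775 subsets S of size 6, where X_S = 1 if the K_6 on S is monochromatic.
For a fixed S, the K_6 on S has C(6, 2) = 15 edges. P[all 15 edges red] = (1/2)^15, and likewise for blue, so P[monochromatic] = 2·(1/2)^15 = 2^{1 − 15} = 1/16384.
By linearity: E[X] = C(30, 6) · 2^{1 − 15} = 593775 · 1/16384 = 593775/16384.
Numerically: E[X] ≈ 36.2411.

E[X] = C(30,6)·2^(1−C(6,2)) = 593775/16384 ≈ 36.2411.


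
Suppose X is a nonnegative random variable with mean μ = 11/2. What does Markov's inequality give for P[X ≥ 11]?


μ = E[X] = 11/2, a = 11.
Markov: P[X ≥ 11] ≤ μ/a = (11/2)/11 = 1/2.
Numerically: ≈ 0.50000.
(Since a = 11 > μ = 5.50000, the bound 1/2 is < 1 and informative.)

P[X ≥ 11] ≤ 1/2 ≈ 0.50000.


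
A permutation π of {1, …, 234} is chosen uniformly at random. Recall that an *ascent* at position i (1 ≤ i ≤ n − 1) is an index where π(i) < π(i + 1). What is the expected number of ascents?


Write X = Σ X_I over i = 1, …, 233, with X_I the indicator of one ascent.
There are 233 indicators.
For each fixed i, the pair (π(i), π(i+1)) is a uniformly random ordered pair of distinct values from {1, …, 234}; by symmetry P[π(i) < π(i+1)] = 1/2.
By linearity: E[X] = 233 · (1/2) = (234 − 1) · (1/2) = 233/2 ≈ 116.500.

E[X] = 233/2 = 116.500.


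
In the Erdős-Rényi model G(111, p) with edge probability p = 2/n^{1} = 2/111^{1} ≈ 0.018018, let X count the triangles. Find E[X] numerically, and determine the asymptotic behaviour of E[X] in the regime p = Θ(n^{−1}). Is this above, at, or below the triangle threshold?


Number of potential triangles: C(111, 3) = 221815.
Each occurs with probability p³ ≈ (0.018018)³ ≈ 5.8495311e-06.
By linearity: E[X] = C(111, 3)·p³ ≈ 221815 · 5.8495311e-06 ≈ 1.29751.
Here α = 1, so p = 2/n is exactly at the triangle threshold p ~ 1/n. Asymptotically E[X] → c³/6 = 2³/6 = 4/3 ≈ 1.33333, a bounded constant. In this regime the triangle count is asymptotically Poisson(c³/6).

E[X] ≈ 1.29751; in regime p = Θ(1/n^{1}) E[X] stays bounded (at the triangle threshold p ~ 1/n).


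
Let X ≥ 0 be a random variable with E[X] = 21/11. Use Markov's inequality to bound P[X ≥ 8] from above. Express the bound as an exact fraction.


μ = E[X] = 21/11, a = 8.
Markov: P[X ≥ 8] ≤ μ/a = (21/11)/8 = 21/88.
Numerically: ≈ 0.238636.
(Since a = 8 > μ = 1.909091, the bound 21/88 is < 1 and informative.)

P[X ≥ 8] ≤ 21/88 ≈ 0.238636.


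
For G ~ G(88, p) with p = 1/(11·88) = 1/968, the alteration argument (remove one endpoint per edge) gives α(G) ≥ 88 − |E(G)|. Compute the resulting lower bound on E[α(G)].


E[|E(G)|] = C(88, 2)·p = 3828 · (1/968) = 87/22.
E[α(G)] ≥ n − E[|E(G)|] = 88 − 87/22 = 1849/22.
Numerically: ≈ 84.0455.
(This is only a lower bound; the true E[α(G)] may be larger.)

E[α(G)] ≥ 1849/22 ≈ 84.0455.


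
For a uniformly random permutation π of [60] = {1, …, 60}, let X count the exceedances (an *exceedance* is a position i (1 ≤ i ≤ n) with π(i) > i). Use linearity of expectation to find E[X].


Write X = Σ_{i=1}^{60} X_i, where X_i = 1_{π(i) > i}.
For each fixed i, π(i) is uniform over {1, …, 60} (marginal of a uniform permutation), so P[π(i) > i] = (n − i)/n. Summing: Σ_{i=1}^{60} (n − i)/n = (0 + 1 + … + 59)/60 = 60(60 − 1)/(2·60) = (60 − 1)/2.
Hence E[X] = Σ_{i=1}^{60} (60 − i)/60 = 59/2 ≈ 29.500.

E[X] = 59/2 = 29.500.


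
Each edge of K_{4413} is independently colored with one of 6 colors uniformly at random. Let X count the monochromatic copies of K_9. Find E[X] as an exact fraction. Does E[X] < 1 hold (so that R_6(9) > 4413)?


E[X] = C(4413, 9) · 6^{1 − 36} = 1734990840325017881257917265 · 6^{−35} = 1734990840325017881257917265/1719070799748422591028658176.
As a reduced fraction: E[X] = 1734990840325017881257917265/1719070799748422591028658176 ≈ 1.009.
Is E[X] < 1? NO.
Since E[X] ≥ 1, the first-moment bound is inconclusive at n = 4413; it does NOT by itself certify R_6(9) > 4413.

E[X] = 1734990840325017881257917265/1719070799748422591028658176 ≈ 1.009; E[X] ≥ 1; first-moment method inconclusive here.


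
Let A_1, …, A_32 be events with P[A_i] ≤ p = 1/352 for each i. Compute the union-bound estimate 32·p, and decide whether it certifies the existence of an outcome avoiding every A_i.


Union bound: P[∪_{i=1}^{32} A_i] ≤ Σ_i P[A_i] ≤ 32·p = 32·(1/352) = 1/11.
Numerically: 1/11 ≈ 0.0909091.
Is 1/11 < 1? YES.
Since P[∪ A_i] ≤ 1/11 < 1, the complement has P[∩ A_i^c] ≥ 1 − 1/11 = 10/11 > 0, so some outcome avoids every A_i.

32·p = 1/11 ≈ 0.0909091; existence CERTIFIED by the union bound.


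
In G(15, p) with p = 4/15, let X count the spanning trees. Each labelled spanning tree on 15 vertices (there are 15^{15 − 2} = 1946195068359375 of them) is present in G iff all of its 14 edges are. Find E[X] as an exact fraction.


K_15 has 15^{15 − 2} = 1946195068359375 labelled spanning trees.
For each such spanning tree H, let X_H = 1 if all 14 edges of H are present in G. Then P[X_H = 1] = p^{14} = (4/15)^{14} = 268435456/29192926025390625.
Summing the indicators: E[X] = Σ_H E[X_H] = 1946195068359375 · p^{14} = 1946195068359375 · 268435456/29192926025390625 = 268435456/15.
Numerically: E[X] ≈ 1.79e+07.

E[X] = 1946195068359375 · (4/15)^{14} = 268435456/15 ≈ 1.79e+07.


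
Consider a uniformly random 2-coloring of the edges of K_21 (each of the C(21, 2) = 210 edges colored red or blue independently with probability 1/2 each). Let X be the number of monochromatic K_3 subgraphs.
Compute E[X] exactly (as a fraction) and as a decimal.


Let X = Σ_S X_S over the C(21, 3) = 1330 subsets S of size 3, where X_S = 1 if the K_3 on S is monochromatic.
For a fixed S, the K_3 on S has C(3, 2) = 3 edges. P[all 3 edges red] = (1/2)^3, and likewise for blue, so P[monochromatic] = 2·(1/2)^3 = 2^{1 − 3} = 1/4.
Summing: E[X] = C(21, 3) · 2^{1 − 3} = 1330 · 1/4 = 665/2.
Numerically: E[X] ≈ 332.500.

E[X] = C(21,3)·2^(1−C(3,2)) = 665/2 ≈ 332.500.


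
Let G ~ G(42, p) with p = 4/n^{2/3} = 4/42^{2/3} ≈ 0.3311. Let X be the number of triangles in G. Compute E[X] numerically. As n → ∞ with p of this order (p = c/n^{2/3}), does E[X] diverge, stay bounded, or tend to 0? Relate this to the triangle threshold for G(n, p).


Number of potential triangles: C(42, 3) = 11480.
Each occurs with probability p³ ≈ (0.3311)³ ≈ 3.628118e-02.
By linearity: E[X] = C(42, 3)·p³ ≈ 11480 · 3.628118e-02 ≈ 416.5079.
Since α = 2/3 < 1, p = c/n^{2/3} ≫ 1/n is above the triangle threshold p ~ 1/n. Asymptotically E[X] ~ (c³/6)·n^{3(1−α)} = (4³/6)·n^{1} → ∞; triangles are abundant w.h.p.

E[X] ≈ 416.5079; in regime p = Θ(1/n^{2/3}) E[X] diverges (above the triangle threshold p ~ 1/n).


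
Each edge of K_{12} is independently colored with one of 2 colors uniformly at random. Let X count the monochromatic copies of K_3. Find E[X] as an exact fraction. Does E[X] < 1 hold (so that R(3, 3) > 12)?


E[X] = C(12, 3) · 2^{1 − 3} = 220 · 2^{−2} = 220/4.
As a reduced fraction: E[X] = 55 ≈ 55.0000.
Is E[X] < 1? NO.
Since E[X] ≥ 1, the first-moment bound is inconclusive at n = 12; it does NOT by itself certify R(3, 3) > 12.

E[X] = 55 ≈ 55.0000; E[X] ≥ 1; first-moment method inconclusive here.


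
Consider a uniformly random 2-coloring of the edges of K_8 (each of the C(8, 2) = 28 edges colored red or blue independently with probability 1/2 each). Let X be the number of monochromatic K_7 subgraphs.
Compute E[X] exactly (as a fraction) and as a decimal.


Let X = Σ_S X_S over the C(8, 7) = 8 subsets S of size 7, where X_S = 1 if the K_7 on S is monochromatic.
For a fixed S, the K_7 on S has C(7, 2) = 21 edges. P[all 21 edges red] = (1/2)^21, and likewise for blue, so P[monochromatic] = 2·(1/2)^21 = 2^{1 − 21} = 1/1048576.
By linearity of expectation: E[X] = C(8, 7) · 2^{1 − 21} = 8 · 1/1048576 = 1/131072.
Numerically: E[X] ≈ 0.0000.

E[X] = C(8,7)·2^(1−C(7,2)) = 1/131072 ≈ 0.0000.


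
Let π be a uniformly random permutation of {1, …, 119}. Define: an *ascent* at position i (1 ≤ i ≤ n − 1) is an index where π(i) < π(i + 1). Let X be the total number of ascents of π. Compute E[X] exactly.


Write X = Σ X_I over i = 1, …, 118, with X_I the indicator of one ascent.
There are 118 indicators.
For each fixed i, the pair (π(i), π(i+1)) is a uniformly random ordered pair of distinct values from {1, …, 119}; by symmetry P[π(i) < π(i+1)] = 1/2.
By linearity: E[X] = 118 · (1/2) = (119 − 1) · (1/2) = 59 ≈ 59.000.

E[X] = 59 = 59.000.


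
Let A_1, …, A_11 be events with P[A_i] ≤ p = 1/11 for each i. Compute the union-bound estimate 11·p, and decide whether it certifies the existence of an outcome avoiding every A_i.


Union bound: P[∪_{i=1}^{11} A_i] ≤ Σ_i P[A_i] ≤ 11·p = 11·(1/11) = 1.
Numerically: 1 ≈ 1.000.
Is 1 < 1? NO.
Since the bound 1 is ≥ 1, the union bound is uninformative here; it does NOT by itself certify existence.

11·p = 1 ≈ 1.000; existence NOT certified by the union bound.


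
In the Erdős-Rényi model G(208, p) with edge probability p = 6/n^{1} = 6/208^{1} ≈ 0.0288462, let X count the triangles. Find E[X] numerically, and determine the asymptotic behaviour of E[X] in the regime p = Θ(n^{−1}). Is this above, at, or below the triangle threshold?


Number of potential triangles: C(208, 3) = 1478256.
Each occurs with probability p³ ≈ (0.0288462)³ ≈ 2.40029017e-05.
By linearity: E[X] = C(208, 3)·p³ ≈ 1478256 · 2.40029017e-05 ≈ 35.482433.
Here α = 1, so p = 6/n is exactly at the triangle threshold p ~ 1/n. Asymptotically E[X] → c³/6 = 6³/6 = 36 ≈ 36.000000, a bounded constant. In this regime the triangle count is asymptotically Poisson(c³/6).

E[X] ≈ 35.482433; in regime p = Θ(1/n^{1}) E[X] stays bounded (at the triangle threshold p ~ 1/n).


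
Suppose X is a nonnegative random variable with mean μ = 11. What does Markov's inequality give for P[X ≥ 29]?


μ = E[X] = 11, a = 29.
Markov: P[X ≥ 29] ≤ μ/a = (11)/29 = 11/29.
Numerically: ≈ 0.379310.
(Since a = 29 > μ = 11.000000, the bound 11/29 is < 1 and informative.)

P[X ≥ 29] ≤ 11/29 ≈ 0.379310.


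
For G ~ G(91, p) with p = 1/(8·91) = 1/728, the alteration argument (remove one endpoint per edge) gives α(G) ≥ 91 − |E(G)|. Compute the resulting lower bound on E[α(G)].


E[|E(G)|] = C(91, 2)·p = 4095 · (1/728) = 45/8.
E[α(G)] ≥ n − E[|E(G)|] = 91 − 45/8 = 683/8.
Numerically: ≈ 85.37500.
(This is only a lower bound; the true E[α(G)] may be larger.)

E[α(G)] ≥ 683/8 ≈ 85.37500.


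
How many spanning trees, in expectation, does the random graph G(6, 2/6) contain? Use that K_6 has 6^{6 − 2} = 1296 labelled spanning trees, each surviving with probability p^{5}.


K_6 has 6^{6 − 2} = 1296 labelled spanning trees.
For each such spanning tree H, let X_H = 1 if all 5 edges of H are present in G. Then P[X_H = 1] = p^{5} = (1/3)^{5} = 1/243.
By linearity: E[X] = Σ_H E[X_H] = 1296 · p^{5} = 1296 · 1/243 = 16/3.
Numerically: E[X] ≈ 5.3333.

E[X] = 1296 · (1/3)^{5} = 16/3 ≈ 5.3333.


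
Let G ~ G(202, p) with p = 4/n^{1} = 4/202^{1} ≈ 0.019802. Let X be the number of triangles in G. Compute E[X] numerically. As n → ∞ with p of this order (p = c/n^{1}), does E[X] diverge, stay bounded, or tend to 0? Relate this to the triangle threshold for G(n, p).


Number of potential triangles: C(202, 3) = 1353400.
Each occurs with probability p³ ≈ (0.019802)³ ≈ 7.76472118e-06.
By linearity: E[X] = C(202, 3)·p³ ≈ 1353400 · 7.76472118e-06 ≈ 10.508774.
Here α = 1, so p = 4/n is exactly at the triangle threshold p ~ 1/n. Asymptotically E[X] → c³/6 = 4³/6 = 32/3 ≈ 10.666667, a bounded constant. In this regime the triangle count is asymptotically Poisson(c³/6).

E[X] ≈ 10.508774; in regime p = Θ(1/n^{1}) E[X] stays bounded (at the triangle threshold p ~ 1/n).


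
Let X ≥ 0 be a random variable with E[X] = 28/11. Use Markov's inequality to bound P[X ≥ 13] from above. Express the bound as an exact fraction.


μ = E[X] = 28/11, a = 13.
Markov: P[X ≥ 13] ≤ μ/a = (28/11)/13 = 28/143.
Numerically: ≈ 0.196.
(Since a = 13 > μ = 2.545, the bound 28/143 is < 1 and informative.)

P[X ≥ 13] ≤ 28/143 ≈ 0.196.


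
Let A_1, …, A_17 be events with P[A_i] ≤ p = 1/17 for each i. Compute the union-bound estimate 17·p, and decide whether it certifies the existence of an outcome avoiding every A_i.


Union bound: P[∪_{i=1}^{17} A_i] ≤ Σ_i P[A_i] ≤ 17·p = 17·(1/17) = 1.
Numerically: 1 ≈ 1.000.
Is 1 < 1? NO.
Since the bound 1 is ≥ 1, the union bound is uninformative here; it does NOT by itself certify existence.

17·p = 1 ≈ 1.000; existence NOT certified by the union bound.


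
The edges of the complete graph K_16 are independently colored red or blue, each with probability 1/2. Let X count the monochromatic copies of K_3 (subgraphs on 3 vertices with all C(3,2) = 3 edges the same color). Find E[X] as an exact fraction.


Let X = Σ_S X_S over the C(16, 3) = 560 subsets S of size 3, where X_S = 1 if the K_3 on S is monochromatic.
For a fixed S, the K_3 on S has C(3, 2) = 3 edges. P[all 3 edges red] = (1/2)^3, and likewise for blue, so P[monochromatic] = 2·(1/2)^3 = 2^{1 − 3} = 1/4.
By linearity: E[X] = C(16, 3) · 2^{1 − 3} = 560 · 1/4 = 140.
Numerically: E[X] ≈ 140.000.

E[X] = C(16,3)·2^(1−C(3,2)) = 140 ≈ 140.000.


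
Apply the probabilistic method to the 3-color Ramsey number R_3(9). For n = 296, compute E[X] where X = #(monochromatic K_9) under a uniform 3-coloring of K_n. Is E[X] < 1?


E[X] = C(296, 9) · 3^{1 − 36} = 42513789098994080 · 3^{−35} = 42513789098994080/50031545098999707.
As a reduced fraction: E[X] = 42513789098994080/50031545098999707 ≈ 0.849740.
Is E[X] < 1? YES.
Since E[X] < 1, there exists a 3-coloring of K_{296} with no monochromatic K_9; hence R_3(9) > 296.

E[X] = 42513789098994080/50031545098999707 ≈ 0.849740; E[X] < 1, so R_3(9) > 296.


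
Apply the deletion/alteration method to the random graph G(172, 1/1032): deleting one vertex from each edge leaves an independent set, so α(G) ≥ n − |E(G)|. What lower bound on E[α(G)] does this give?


E[|E(G)|] = C(172, 2)·p = 14706 · (1/1032) = 57/4.
E[α(G)] ≥ n − E[|E(G)|] = 172 − 57/4 = 631/4.
Numerically: ≈ 157.75000.
(This is only a lower bound; the true E[α(G)] may be larger.)

E[α(G)] ≥ 631/4 ≈ 157.75000.


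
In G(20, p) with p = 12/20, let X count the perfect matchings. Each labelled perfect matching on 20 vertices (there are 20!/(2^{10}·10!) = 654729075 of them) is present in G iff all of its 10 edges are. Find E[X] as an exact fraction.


K_20 has 20!/(2^{10}·10!) = 654729075 labelled perfect matchings.
For each such perfect matching H, let X_H = 1 if all 10 edges of H are present in G. Then P[X_H = 1] = p^{10} = (3/5)^{10} = 59049/9765625.
By linearity: E[X] = Σ_H E[X_H] = 654729075 · p^{10} = 654729075 · 59049/9765625 = 1546443885987/390625.
Numerically: E[X] ≈ 3.9589e+06.

E[X] = 654729075 · (3/5)^{10} = 1546443885987/390625 ≈ 3.9589e+06.


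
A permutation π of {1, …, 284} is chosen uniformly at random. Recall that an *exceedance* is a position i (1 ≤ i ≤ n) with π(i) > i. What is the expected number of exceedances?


Write X = Σ_{i=1}^{284} X_i, where X_i = 1_{π(i) > i}.
For each fixed i, π(i) is uniform over {1, …, 284} (marginal of a uniform permutation), so P[π(i) > i] = (n − i)/n. Summing: Σ_{i=1}^{284} (n − i)/n = (0 + 1 + … + 283)/284 = 284(284 − 1)/(2·284) = (284 − 1)/2.
Hence E[X] = Σ_{i=1}^{284} (284 − i)/284 = 283/2 ≈ 141.500.

E[X] = 283/2 = 141.500.


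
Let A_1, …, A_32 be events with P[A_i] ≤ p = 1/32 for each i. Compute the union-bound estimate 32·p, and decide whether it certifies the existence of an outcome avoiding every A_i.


Union bound: P[∪_{i=1}^{32} A_i] ≤ Σ_i P[A_i] ≤ 32·p = 32·(1/32) = 1.
Numerically: 1 ≈ 1.0000000.
Is 1 < 1? NO.
Since the bound 1 is ≥ 1, the union bound is uninformative here; it does NOT by itself certify existence.

32·p = 1 ≈ 1.0000000; existence NOT certified by the union bound.


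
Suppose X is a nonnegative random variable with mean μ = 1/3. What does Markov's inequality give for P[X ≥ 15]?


μ = E[X] = 1/3, a = 15.
Markov: P[X ≥ 15] ≤ μ/a = (1/3)/15 = 1/45.
Numerically: ≈ 0.0222.
(Since a = 15 > μ = 0.3333, the bound 1/45 is < 1 and informative.)

P[X ≥ 15] ≤ 1/45 ≈ 0.0222.


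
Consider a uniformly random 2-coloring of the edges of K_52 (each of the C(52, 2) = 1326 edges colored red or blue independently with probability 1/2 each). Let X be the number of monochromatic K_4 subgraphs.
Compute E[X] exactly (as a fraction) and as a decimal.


Let X = Σ_S X_S over the C(52, 4) = 270725 subsets S of size 4, where X_S = 1 if the K_4 on S is monochromatic.
For a fixed S, the K_4 on S has C(4, 2) = 6 edges. P[all 6 edges red] = (1/2)^6, and likewise for blue, so P[monochromatic] = 2·(1/2)^6 = 2^{1 − 6} = 1/32.
By linearity of expectation: E[X] = C(52, 4) · 2^{1 − 6} = 270725 · 1/32 = 270725/32.
Numerically: E[X] ≈ 8460.15625.

E[X] = C(52,4)·2^(1−C(4,2)) = 270725/32 ≈ 8460.15625.


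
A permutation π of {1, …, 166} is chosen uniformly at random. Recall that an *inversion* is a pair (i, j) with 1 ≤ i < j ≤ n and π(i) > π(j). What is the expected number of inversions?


Write X = Σ X_I over the C(166, 2) = 13695 pairs i < j, with X_I the indicator of one inversion.
There are 13695 indicators.
For each fixed pair i < j, the values π(i) and π(j) are two distinct elements of {1, …, 166} in uniformly random order; by symmetry P[π(i) > π(j)] = 1/2.
By linearity: E[X] = 13695 · (1/2) = C(166, 2) · (1/2) = 13695/2 = 13695/2 ≈ 6847.500000.

E[X] = 13695/2 = 6847.500000.


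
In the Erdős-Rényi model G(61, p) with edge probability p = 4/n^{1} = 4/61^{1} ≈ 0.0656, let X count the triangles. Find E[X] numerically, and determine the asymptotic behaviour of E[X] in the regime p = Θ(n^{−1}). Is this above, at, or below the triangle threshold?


Number of potential triangles: C(61, 3) = 35990.
Each occurs with probability p³ ≈ (0.0656)³ ≈ 2.81962e-04.
By linearity: E[X] = C(61, 3)·p³ ≈ 35990 · 2.81962e-04 ≈ 10.148.
Here α = 1, so p = 4/n is exactly at the triangle threshold p ~ 1/n. Asymptotically E[X] → c³/6 = 4³/6 = 32/3 ≈ 10.667, a bounded constant. In this regime the triangle count is asymptotically Poisson(c³/6).

E[X] ≈ 10.148; in regime p = Θ(1/n^{1}) E[X] stays bounded (at the triangle threshold p ~ 1/n).


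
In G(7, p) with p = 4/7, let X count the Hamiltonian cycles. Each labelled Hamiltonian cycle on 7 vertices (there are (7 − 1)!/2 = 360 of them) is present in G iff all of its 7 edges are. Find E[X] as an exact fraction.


K_7 has (7 − 1)!/2 = 360 labelled Hamiltonian cycles.
For each such Hamiltonian cycle H, let X_H = 1 if all 7 edges of H are present in G. Then P[X_H = 1] = p^{7} = (4/7)^{7} = 16384/823543.
By linearity of expectation: E[X] = Σ_H E[X_H] = 360 · p^{7} = 360 · 16384/823543 = 5898240/823543.
Numerically: E[X] ≈ 7.16203.

E[X] = 360 · (4/7)^{7} = 5898240/823543 ≈ 7.16203.


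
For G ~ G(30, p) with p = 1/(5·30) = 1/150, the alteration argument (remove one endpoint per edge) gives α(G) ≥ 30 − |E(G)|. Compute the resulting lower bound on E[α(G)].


E[|E(G)|] = C(30, 2)·p = 435 · (1/150) = 29/10.
E[α(G)] ≥ n − E[|E(G)|] = 30 − 29/10 = 271/10.
Numerically: ≈ 27.1000.
(This is only a lower bound; the true E[α(G)] may be larger.)

E[α(G)] ≥ 271/10 ≈ 27.1000.


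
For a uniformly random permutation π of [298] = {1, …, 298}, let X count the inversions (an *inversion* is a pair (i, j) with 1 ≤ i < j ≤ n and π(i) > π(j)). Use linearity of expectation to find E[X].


Write X = Σ X_I over the C(298, 2) = 44253 pairs i < j, with X_I the indicator of one inversion.
There are 44253 indicators.
For each fixed pair i < j, the values π(i) and π(j) are two distinct elements of {1, …, 298} in uniformly random order; by symmetry P[π(i) > π(j)] = 1/2.
By linearity: E[X] = 44253 · (1/2) = C(298, 2) · (1/2) = 44253/2 = 44253/2 ≈ 22126.5000.

E[X] = 44253/2 = 22126.5000.


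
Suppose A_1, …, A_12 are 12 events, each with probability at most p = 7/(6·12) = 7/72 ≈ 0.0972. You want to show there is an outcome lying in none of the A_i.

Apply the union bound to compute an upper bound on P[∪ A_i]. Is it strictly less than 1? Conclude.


Union bound: P[∪_{i=1}^{12} A_i] ≤ Σ_i P[A_i] ≤ 12·p = 12·(7/72) = 7/6.
Numerically: 7/6 ≈ 1.1667.
Is 7/6 < 1? NO.
Since the bound 7/6 is ≥ 1, the union bound is uninformative here; it does NOT by itself certify existence.

12·p = 7/6 ≈ 1.1667; existence NOT certified by the union bound.


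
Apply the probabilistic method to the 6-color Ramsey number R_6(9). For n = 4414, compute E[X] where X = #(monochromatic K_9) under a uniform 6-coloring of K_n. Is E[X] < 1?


E[X] = C(4414, 9) · 6^{1 − 36} = 1738535657024887384307025382 · 6^{−35} = 1738535657024887384307025382/1719070799748422591028658176.
As a reduced fraction: E[X] = 869267828512443692153512691/859535399874211295514329088 ≈ 1.0113229.
Is E[X] < 1? NO.
Since E[X] ≥ 1, the first-moment bound is inconclusive at n = 4414; it does NOT by itself certify R_6(9) > 4414.

E[X] = 869267828512443692153512691/859535399874211295514329088 ≈ 1.0113229; E[X] ≥ 1; first-moment method inconclusive here.


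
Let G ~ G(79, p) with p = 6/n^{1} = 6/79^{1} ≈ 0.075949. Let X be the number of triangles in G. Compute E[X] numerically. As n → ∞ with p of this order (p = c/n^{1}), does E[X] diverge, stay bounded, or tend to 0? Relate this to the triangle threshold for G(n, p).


Number of potential triangles: C(79, 3) = 79079.
Each occurs with probability p³ ≈ (0.075949)³ ≈ 4.3809922e-04.
By linearity: E[X] = C(79, 3)·p³ ≈ 79079 · 4.3809922e-04 ≈ 34.64445.
Here α = 1, so p = 6/n is exactly at the triangle threshold p ~ 1/n. Asymptotically E[X] → c³/6 = 6³/6 = 36 ≈ 36.00000, a bounded constant. In this regime the triangle count is asymptotically Poisson(c³/6).

E[X] ≈ 34.64445; in regime p = Θ(1/n^{1}) E[X] stays bounded (at the triangle threshold p ~ 1/n).


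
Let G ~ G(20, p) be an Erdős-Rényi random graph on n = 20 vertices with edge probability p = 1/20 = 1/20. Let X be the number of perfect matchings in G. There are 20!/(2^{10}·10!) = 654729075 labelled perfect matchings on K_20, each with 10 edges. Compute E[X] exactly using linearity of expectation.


K_20 has 20!/(2^{10}·10!) = 654729075 labelled perfect matchings.
For each such perfect matching H, let X_H = 1 if all 10 edges of H are present in G. Then P[X_H = 1] = p^{10} = (1/20)^{10} = 1/10240000000000.
By linearity of expectation: E[X] = Σ_H E[X_H] = 654729075 · p^{10} = 654729075 · 1/10240000000000 = 26189163/409600000000.
Numerically: E[X] ≈ 6.39e-05.

E[X] = 654729075 · (1/20)^{10} = 26189163/409600000000 ≈ 6.39e-05.


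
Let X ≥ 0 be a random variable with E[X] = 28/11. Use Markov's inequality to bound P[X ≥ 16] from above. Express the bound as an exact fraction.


μ = E[X] = 28/11, a = 16.
Markov: P[X ≥ 16] ≤ μ/a = (28/11)/16 = 7/44.
Numerically: ≈ 0.15909.
(Since a = 16 > μ = 2.54545, the bound 7/44 is < 1 and informative.)

P[X ≥ 16] ≤ 7/44 ≈ 0.15909.


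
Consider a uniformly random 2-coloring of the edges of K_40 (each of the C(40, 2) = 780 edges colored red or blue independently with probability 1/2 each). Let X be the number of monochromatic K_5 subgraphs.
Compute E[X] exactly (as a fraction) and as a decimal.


Let X = Σ_S X_S over the C(40, 5) = 658008 subsets S of size 5, where X_S = 1 if the K_5 on S is monochromatic.
For a fixed S, the K_5 on S has C(5, 2) = 10 edges. P[all 10 edges red] = (1/2)^10, and likewise for blue, so P[monochromatic] = 2·(1/2)^10 = 2^{1 − 10} = 1/512.
Summing: E[X] = C(40, 5) · 2^{1 − 10} = 658008 · 1/512 = 82251/64.
Numerically: E[X] ≈ 1285.1719.

E[X] = C(40,5)·2^(1−C(5,2)) = 82251/64 ≈ 1285.1719.


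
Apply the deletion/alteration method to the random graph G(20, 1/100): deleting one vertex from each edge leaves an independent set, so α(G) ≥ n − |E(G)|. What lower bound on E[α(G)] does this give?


E[|E(G)|] = C(20, 2)·p = 190 · (1/100) = 19/10.
E[α(G)] ≥ n − E[|E(G)|] = 20 − 19/10 = 181/10.
Numerically: ≈ 18.100000.
(This is only a lower bound; the true E[α(G)] may be larger.)

E[α(G)] ≥ 181/10 ≈ 18.100000.


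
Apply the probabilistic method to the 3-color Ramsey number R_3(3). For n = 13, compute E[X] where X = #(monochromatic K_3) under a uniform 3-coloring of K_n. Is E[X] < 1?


E[X] = C(13, 3) · 3^{1 − 3} = 286 · 3^{−2} = 286/9.
As a reduced fraction: E[X] = 286/9 ≈ 31.778.
Is E[X] < 1? NO.
Since E[X] ≥ 1, the first-moment bound is inconclusive at n = 13; it does NOT by itself certify R_3(3) > 13.

E[X] = 286/9 ≈ 31.778; E[X] ≥ 1; first-moment method inconclusive here.


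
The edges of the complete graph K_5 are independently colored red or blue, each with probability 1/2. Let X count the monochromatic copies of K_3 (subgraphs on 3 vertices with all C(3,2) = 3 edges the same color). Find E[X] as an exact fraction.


Let X = Σ_S X_S over the C(5, 3) = 10 subsets S of size 3, where X_S = 1 if the K_3 on S is monochromatic.
For a fixed S, the K_3 on S has C(3, 2) = 3 edges. P[all 3 edges red] = (1/2)^3, and likewise for blue, so P[monochromatic] = 2·(1/2)^3 = 2^{1 − 3} = 1/4.
By linearity: E[X] = C(5, 3) · 2^{1 − 3} = 10 · 1/4 = 5/2.
Numerically: E[X] ≈ 2.500.

E[X] = C(5,3)·2^(1−C(3,2)) = 5/2 ≈ 2.500.


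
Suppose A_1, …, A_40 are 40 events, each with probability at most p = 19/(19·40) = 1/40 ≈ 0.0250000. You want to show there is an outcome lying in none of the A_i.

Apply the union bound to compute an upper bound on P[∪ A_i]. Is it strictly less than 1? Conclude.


Union bound: P[∪_{i=1}^{40} A_i] ≤ Σ_i P[A_i] ≤ 40·p = 40·(1/40) = 1.
Numerically: 1 ≈ 1.0000000.
Is 1 < 1? NO.
Since the bound 1 is ≥ 1, the union bound is uninformative here; it does NOT by itself certify existence.

40·p = 1 ≈ 1.0000000; existence NOT certified by the union bound.


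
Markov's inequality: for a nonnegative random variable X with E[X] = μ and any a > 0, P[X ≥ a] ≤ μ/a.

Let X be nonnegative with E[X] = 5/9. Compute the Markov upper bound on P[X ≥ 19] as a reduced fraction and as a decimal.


μ = E[X] = 5/9, a = 19.
Markov: P[X ≥ 19] ≤ μ/a = (5/9)/19 = 5/171.
Numerically: ≈ 0.0292.
(Since a = 19 > μ = 0.5556, the bound 5/171 is < 1 and informative.)

P[X ≥ 19] ≤ 5/171 ≈ 0.0292.


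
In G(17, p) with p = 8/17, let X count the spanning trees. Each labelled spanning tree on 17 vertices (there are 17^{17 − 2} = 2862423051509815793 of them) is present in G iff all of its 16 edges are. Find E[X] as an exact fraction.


K_17 has 17^{17 − 2} = 2862423051509815793 labelled spanning trees.
For each such spanning tree H, let X_H = 1 if all 16 edges of H are present in G. Then P[X_H = 1] = p^{16} = (8/17)^{16} = 281474976710656/48661191875666868481.
By linearity: E[X] = Σ_H E[X_H] = 2862423051509815793 · p^{16} = 2862423051509815793 · 281474976710656/48661191875666868481 = 281474976710656/17.
Numerically: E[X] ≈ 1.6557e+13.

E[X] = 2862423051509815793 · (8/17)^{16} = 281474976710656/17 ≈ 1.6557e+13.


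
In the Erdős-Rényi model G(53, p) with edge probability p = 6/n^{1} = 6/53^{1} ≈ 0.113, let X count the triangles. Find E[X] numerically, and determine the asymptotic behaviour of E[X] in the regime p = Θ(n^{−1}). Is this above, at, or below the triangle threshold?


Number of potential triangles: C(53, 3) = 23426.
Each occurs with probability p³ ≈ (0.113)³ ≈ 1.45086e-03.
By linearity: E[X] = C(53, 3)·p³ ≈ 23426 · 1.45086e-03 ≈ 33.988.
Here α = 1, so p = 6/n is exactly at the triangle threshold p ~ 1/n. Asymptotically E[X] → c³/6 = 6³/6 = 36 ≈ 36.000, a bounded constant. In this regime the triangle count is asymptotically Poisson(c³/6).

E[X] ≈ 33.988; in regime p = Θ(1/n^{1}) E[X] stays bounded (at the triangle threshold p ~ 1/n).


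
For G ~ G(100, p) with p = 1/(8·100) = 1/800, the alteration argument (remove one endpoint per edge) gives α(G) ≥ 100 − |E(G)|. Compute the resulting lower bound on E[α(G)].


E[|E(G)|] = C(100, 2)·p = 4950 · (1/800) = 99/16.
E[α(G)] ≥ n − E[|E(G)|] = 100 − 99/16 = 1501/16.
Numerically: ≈ 93.81250.
(This is only a lower bound; the true E[α(G)] may be larger.)

E[α(G)] ≥ 1501/16 ≈ 93.81250.


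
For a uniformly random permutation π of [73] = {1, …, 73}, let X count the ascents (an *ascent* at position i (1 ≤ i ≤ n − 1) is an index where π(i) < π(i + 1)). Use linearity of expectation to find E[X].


Write X = Σ X_I over i = 1, …, 72, with X_I the indicator of one ascent.
There are 72 indicators.
For each fixed i, the pair (π(i), π(i+1)) is a uniformly random ordered pair of distinct values from {1, …, 73}; by symmetry P[π(i) < π(i+1)] = 1/2.
By linearity: E[X] = 72 · (1/2) = (73 − 1) · (1/2) = 36 ≈ 36.0000.

E[X] = 36 = 36.0000.
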